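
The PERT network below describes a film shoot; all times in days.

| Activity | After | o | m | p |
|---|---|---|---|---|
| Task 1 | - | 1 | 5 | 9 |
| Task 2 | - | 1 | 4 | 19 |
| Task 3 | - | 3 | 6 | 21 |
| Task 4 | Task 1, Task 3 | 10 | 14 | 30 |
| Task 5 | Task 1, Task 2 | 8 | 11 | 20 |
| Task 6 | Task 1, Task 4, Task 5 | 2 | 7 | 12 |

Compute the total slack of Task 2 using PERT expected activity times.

6 days

te_Task 1 = (1 + 4·5 + 9)/6 = 30/6 = 5
te_Task 2 = (1 + 4·4 + 19)/6 = 36/6 = 6
te_Task 3 = (3 + 4·6 + 21)/6 = 48/6 = 8
te_Task 4 = (10 + 4·14 + 30)/6 = 96/6 = 16
te_Task 5 = (8 + 4·11 + 20)/6 = 72/6 = 12
te_Task 6 = (2 + 4·7 + 12)/6 = 42/6 = 7

Forward pass:
ES_Task 1 = 0; EF_Task 1 = 5
ES_Task 2 = 0; EF_Task 2 = 6
ES_Task 3 = 0; EF_Task 3 = 8
ES_Task 4 = max(EF_Task 1=5, EF_Task 3=8) = 8; EF_Task 4 = 8+16 = 24
ES_Task 5 = max(EF_Task 1=5, EF_Task 2=6) = 6; EF_Task 5 = 6+12 = 18
ES_Task 6 = max(EF_Task 1=5, EF_Task 4=24, EF_Task 5=18) = 24; EF_Task 6 = 24+7 = 31
Expected project duration μ = 31 days. Critical path: Task 3 → Task 4 → Task 6.

Backward pass:
LF_Task 6 = 31; LS_Task 6 = 31−7 = 24
LF_Task 5 = LS_Task 6 = 24; LS_Task 5 = 24−12 = 12
LF_Task 4 = LS_Task 6 = 24; LS_Task 4 = 24−16 = 8
LF_Task 3 = LS_Task 4 = 8; LS_Task 3 = 8−8 = 0
LF_Task 2 = LS_Task 5 = 12; LS_Task 2 = 12−6 = 6
LF_Task 1 = min(LS_Task 4=8, LS_Task 5=12, LS_Task 6=24) = 8; LS_Task 1 = 8−5 = 3
Slack_Task 2 = LS_Task 2 − ES_Task 2 = 6 − 0 = 6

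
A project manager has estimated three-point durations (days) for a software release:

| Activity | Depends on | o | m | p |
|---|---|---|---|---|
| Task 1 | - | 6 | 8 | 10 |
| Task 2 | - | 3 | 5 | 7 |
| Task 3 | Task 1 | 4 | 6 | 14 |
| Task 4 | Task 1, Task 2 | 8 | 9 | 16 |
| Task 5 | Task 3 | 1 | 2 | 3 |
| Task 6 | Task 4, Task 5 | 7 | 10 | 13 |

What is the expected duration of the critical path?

28 days

te_Task 1 = (6 + 4·8 + 10)/6 = 48/6 = 8
te_Task 2 = (3 + 4·5 + 7)/6 = 30/6 = 5
te_Task 3 = (4 + 4·6 + 14)/6 = 42/6 = 7
te_Task 4 = (8 + 4·9 + 16)/6 = 60/6 = 10
te_Task 5 = (1 + 4·2 + 3)/6 = 12/6 = 2
te_Task 6 = (7 + 4·10 + 13)/6 = 60/6 = 10

Forward pass:
ES_Task 1 = 0; EF_Task 1 = 8
ES_Task 2 = 0; EF_Task 2 = 5
ES_Task 3 = 8; EF_Task 3 = 8+7 = 15
ES_Task 4 = max(EF_Task 1=8, EF_Task 2=5) = 8; EF_Task 4 = 8+10 = 18
ES_Task 5 = 15; EF_Task 5 = 15+2 = 17
ES_Task 6 = max(EF_Task 4=18, EF_Task 5=17) = 18; EF_Task 6 = 18+10 = 28
Expected project duration μ = 28 days. Critical path: Task 1 → Task 4 → Task 6.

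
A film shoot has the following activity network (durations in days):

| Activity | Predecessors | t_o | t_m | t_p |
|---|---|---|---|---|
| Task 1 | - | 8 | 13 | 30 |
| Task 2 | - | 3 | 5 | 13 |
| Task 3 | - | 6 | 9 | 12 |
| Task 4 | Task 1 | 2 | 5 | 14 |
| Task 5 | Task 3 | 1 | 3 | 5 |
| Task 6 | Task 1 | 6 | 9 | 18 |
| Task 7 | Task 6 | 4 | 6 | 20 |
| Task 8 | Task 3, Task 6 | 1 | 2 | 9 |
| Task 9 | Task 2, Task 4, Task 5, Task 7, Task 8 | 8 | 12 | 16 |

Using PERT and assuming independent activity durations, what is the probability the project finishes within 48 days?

te_Task 1 = (8 + 4·13 + 30)/6 = 90/6 = 15; σ²_Task 1 = ((30−8)/6)² = 13.444
te_Task 2 = (3 + 4·5 + 13)/6 = 36/6 = 6; σ²_Task 2 = ((13−3)/6)² = 2.778
te_Task 3 = (6 + 4·9 + 12)/6 = 54/6 = 9; σ²_Task 3 = ((12−6)/6)² = 1.000
te_Task 4 = (2 + 4·5 + 14)/6 = 36/6 = 6; σ²_Task 4 = ((14−2)/6)² = 4.000
te_Task 5 = (1 + 4·3 + 5)/6 = 18/6 = 3; σ²_Task 5 = ((5−1)/6)² = 0.444
te_Task 6 = (6 + 4·9 + 18)/6 = 60/6 = 10; σ²_Task 6 = ((18−6)/6)² = 4.000
te_Task 7 = (4 + 4·6 + 20)/6 = 48/6 = 8; σ²_Task 7 = ((20−4)/6)² = 7.111
te_Task 8 = (1 + 4·2 + 9)/6 = 18/6 = 3; σ²_Task 8 = ((9−1)/6)² = 1.778
te_Task 9 = (8 + 4·12 + 16)/6 = 72/6 = 12; σ²_Task 9 = ((16−8)/6)² = 1.778

Forward pass:
ES_Task 1 = 0; EF_Task 1 = 15
ES_Task 2 = 0; EF_Task 2 = 6
ES_Task 3 = 0; EF_Task 3 = 9
ES_Task 4 = 15; EF_Task 4 = 15+6 = 21
ES_Task 5 = 9; EF_Task 5 = 9+3 = 12
ES_Task 6 = 15; EF_Task 6 = 15+10 = 25
ES_Task 7 = 25; EF_Task 7 = 25+8 = 33
ES_Task 8 = max(EF_Task 3=9, EF_Task 6=25) = 25; EF_Task 8 = 25+3 = 28
ES_Task 9 = max(EF_Task 2=6, EF_Task 4=21, EF_Task 5=12, EF_Task 7=33, EF_Task 8=28) = 33; EF_Task 9 = 33+12 = 45
Expected project duration μ = 45 days. Critical path: Task 1 → Task 6 → Task 7 → Task 9.

Variance along critical path = 13.444 + 4.000 + 7.111 + 1.778 = 26.333; σ = √26.333 = 5.132 days.
Z = (48 − 45) / 5.132 = 0.585
P(T ≤ 48) = Φ(0.585) ≈ 0.721

0.721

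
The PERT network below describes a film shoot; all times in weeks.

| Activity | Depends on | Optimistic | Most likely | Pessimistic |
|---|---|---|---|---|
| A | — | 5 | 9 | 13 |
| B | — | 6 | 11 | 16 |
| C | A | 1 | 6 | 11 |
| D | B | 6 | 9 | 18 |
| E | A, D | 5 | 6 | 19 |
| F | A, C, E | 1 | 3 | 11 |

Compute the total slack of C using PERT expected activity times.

te_A = (5 + 4·9 + 13)/6 = 54/6 = 9
te_B = (6 + 4·11 + 16)/6 = 66/6 = 11
te_C = (1 + 4·6 + 11)/6 = 36/6 = 6
te_D = (6 + 4·9 + 18)/6 = 60/6 = 10
te_E = (5 + 4·6 + 19)/6 = 48/6 = 8
te_F = (1 + 4·3 + 11)/6 = 24/6 = 4

Forward pass:
ES_A = 0; EF_A = 9
ES_B = 0; EF_B = 11
ES_C = 9; EF_C = 9+6 = 15
ES_D = 11; EF_D = 11+10 = 21
ES_E = max(EF_A=9, EF_D=21) = 21; EF_E = 21+8 = 29
ES_F = max(EF_A=9, EF_C=15, EF_E=29) = 29; EF_F = 29+4 = 33
Expected project duration μ = 33 weeks. Critical path: B → D → E → F.

Backward pass:
LF_F = 33; LS_F = 33−4 = 29
LF_E = LS_F = 29; LS_E = 29−8 = 21
LF_D = LS_E = 21; LS_D = 21−10 = 11
LF_C = LS_F = 29; LS_C = 29−6 = 23
LF_B = LS_D = 11; LS_B = 11−11 = 0
LF_A = min(LS_C=23, LS_E=21, LS_F=29) = 21; LS_A = 21−9 = 12
Slack_C = LS_C − ES_C = 23 − 9 = 14

14 weeks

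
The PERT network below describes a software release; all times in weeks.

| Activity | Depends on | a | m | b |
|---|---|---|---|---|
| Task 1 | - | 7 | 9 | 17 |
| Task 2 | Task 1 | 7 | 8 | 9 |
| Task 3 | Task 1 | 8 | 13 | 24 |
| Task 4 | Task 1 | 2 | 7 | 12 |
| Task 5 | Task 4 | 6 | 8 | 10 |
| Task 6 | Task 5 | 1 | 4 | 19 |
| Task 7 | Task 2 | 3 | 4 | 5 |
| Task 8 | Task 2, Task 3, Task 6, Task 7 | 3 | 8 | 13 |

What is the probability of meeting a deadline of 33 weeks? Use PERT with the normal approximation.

te_Task 1 = (7 + 4·9 + 17)/6 = 60/6 = 10; σ²_Task 1 = ((17−7)/6)² = 2.778
te_Task 2 = (7 + 4·8 + 9)/6 = 48/6 = 8; σ²_Task 2 = ((9−7)/6)² = 0.111
te_Task 3 = (8 + 4·13 + 24)/6 = 84/6 = 14; σ²_Task 3 = ((24−8)/6)² = 7.111
te_Task 4 = (2 + 4·7 + 12)/6 = 42/6 = 7; σ²_Task 4 = ((12−2)/6)² = 2.778
te_Task 5 = (6 + 4·8 + 10)/6 = 48/6 = 8; σ²_Task 5 = ((10−6)/6)² = 0.444
te_Task 6 = (1 + 4·4 + 19)/6 = 36/6 = 6; σ²_Task 6 = ((19−1)/6)² = 9.000
te_Task 7 = (3 + 4·4 + 5)/6 = 24/6 = 4; σ²_Task 7 = ((5−3)/6)² = 0.111
te_Task 8 = (3 + 4·8 + 13)/6 = 48/6 = 8; σ²_Task 8 = ((13−3)/6)² = 2.778

Forward pass:
ES_Task 1 = 0; EF_Task 1 = 10
ES_Task 2 = 10; EF_Task 2 = 10+8 = 18
ES_Task 3 = 10; EF_Task 3 = 10+14 = 24
ES_Task 4 = 10; EF_Task 4 = 10+7 = 17
ES_Task 5 = 17; EF_Task 5 = 17+8 = 25
ES_Task 6 = 25; EF_Task 6 = 25+6 = 31
ES_Task 7 = 18; EF_Task 7 = 18+4 = 22
ES_Task 8 = max(EF_Task 2=18, EF_Task 3=24, EF_Task 6=31, EF_Task 7=22) = 31; EF_Task 8 = 31+8 = 39
Expected project duration μ = 39 weeks. Critical path: Task 1 → Task 4 → Task 5 → Task 6 → Task 8.

Variance along critical path = 2.778 + 2.778 + 0.444 + 9.000 + 2.778 = 17.778; σ = √17.778 = 4.216 weeks.
Z = (33 − 39) / 4.216 = -1.423
P(T ≤ 33) = Φ(-1.423) ≈ 0.077

0.077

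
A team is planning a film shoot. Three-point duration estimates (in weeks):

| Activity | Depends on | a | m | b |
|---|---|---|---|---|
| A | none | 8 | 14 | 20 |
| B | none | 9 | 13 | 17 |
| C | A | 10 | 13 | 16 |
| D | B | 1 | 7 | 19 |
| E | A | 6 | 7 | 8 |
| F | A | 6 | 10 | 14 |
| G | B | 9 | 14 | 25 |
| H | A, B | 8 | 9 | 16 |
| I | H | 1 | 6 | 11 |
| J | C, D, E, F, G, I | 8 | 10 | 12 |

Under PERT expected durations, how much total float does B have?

te_A = (8 + 4·14 + 20)/6 = 84/6 = 14
te_B = (9 + 4·13 + 17)/6 = 78/6 = 13
te_C = (10 + 4·13 + 16)/6 = 78/6 = 13
te_D = (1 + 4·7 + 19)/6 = 48/6 = 8
te_E = (6 + 4·7 + 8)/6 = 42/6 = 7
te_F = (6 + 4·10 + 14)/6 = 60/6 = 10
te_G = (9 + 4·14 + 25)/6 = 90/6 = 15
te_H = (8 + 4·9 + 16)/6 = 60/6 = 10
te_I = (1 + 4·6 + 11)/6 = 36/6 = 6
te_J = (8 + 4·10 + 12)/6 = 60/6 = 10

Forward pass:
ES_A = 0; EF_A = 14
ES_B = 0; EF_B = 13
ES_C = 14; EF_C = 14+13 = 27
ES_D = 13; EF_D = 13+8 = 21
ES_E = 14; EF_E = 14+7 = 21
ES_F = 14; EF_F = 14+10 = 24
ES_G = 13; EF_G = 13+15 = 28
ES_H = max(EF_A=14, EF_B=13) = 14; EF_H = 14+10 = 24
ES_I = 24; EF_I = 24+6 = 30
ES_J = max(EF_C=27, EF_D=21, EF_E=21, EF_F=24, EF_G=28, EF_I=30) = 30; EF_J = 30+10 = 40
Expected project duration μ = 40 weeks. Critical path: A → H → I → J.

Backward pass:
LF_J = 40; LS_J = 40−10 = 30
LF_I = LS_J = 30; LS_I = 30−6 = 24
LF_H = LS_I = 24; LS_H = 24−10 = 14
LF_G = LS_J = 30; LS_G = 30−15 = 15
LF_F = LS_J = 30; LS_F = 30−10 = 20
LF_E = LS_J = 30; LS_E = 30−7 = 23
LF_D = LS_J = 30; LS_D = 30−8 = 22
LF_C = LS_J = 30; LS_C = 30−13 = 17
LF_B = min(LS_D=22, LS_G=15, LS_H=14) = 14; LS_B = 14−13 = 1
LF_A = min(LS_C=17, LS_E=23, LS_F=20, LS_H=14) = 14; LS_A = 14−14 = 0
Slack_B = LS_B − ES_B = 1 − 0 = 1

1 weeks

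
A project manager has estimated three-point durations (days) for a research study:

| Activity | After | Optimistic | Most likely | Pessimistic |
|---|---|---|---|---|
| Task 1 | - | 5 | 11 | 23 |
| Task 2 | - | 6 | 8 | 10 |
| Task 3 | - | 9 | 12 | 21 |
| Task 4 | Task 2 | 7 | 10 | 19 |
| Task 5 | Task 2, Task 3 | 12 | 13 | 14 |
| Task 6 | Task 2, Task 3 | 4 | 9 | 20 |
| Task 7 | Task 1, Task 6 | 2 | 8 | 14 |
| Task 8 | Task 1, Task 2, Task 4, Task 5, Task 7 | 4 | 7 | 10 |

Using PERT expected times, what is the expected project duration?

te_Task 1 = (5 + 4·11 + 23)/6 = 72/6 = 12
te_Task 2 = (6 + 4·8 + 10)/6 = 48/6 = 8
te_Task 3 = (9 + 4·12 + 21)/6 = 78/6 = 13
te_Task 4 = (7 + 4·10 + 19)/6 = 66/6 = 11
te_Task 5 = (12 + 4·13 + 14)/6 = 78/6 = 13
te_Task 6 = (4 + 4·9 + 20)/6 = 60/6 = 10
te_Task 7 = (2 + 4·8 + 14)/6 = 48/6 = 8
te_Task 8 = (4 + 4·7 + 10)/6 = 42/6 = 7

Forward pass:
ES_Task 1 = 0; EF_Task 1 = 12
ES_Task 2 = 0; EF_Task 2 = 8
ES_Task 3 = 0; EF_Task 3 = 13
ES_Task 4 = 8; EF_Task 4 = 8+11 = 19
ES_Task 5 = max(EF_Task 2=8, EF_Task 3=13) = 13; EF_Task 5 = 13+13 = 26
ES_Task 6 = max(EF_Task 2=8, EF_Task 3=13) = 13; EF_Task 6 = 13+10 = 23
ES_Task 7 = max(EF_Task 1=12, EF_Task 6=23) = 23; EF_Task 7 = 23+8 = 31
ES_Task 8 = max(EF_Task 1=12, EF_Task 2=8, EF_Task 4=19, EF_Task 5=26, EF_Task 7=31) = 31; EF_Task 8 = 31+7 = 38
Expected project duration μ = 38 days. Critical path: Task 3 → Task 6 → Task 7 → Task 8.

38 days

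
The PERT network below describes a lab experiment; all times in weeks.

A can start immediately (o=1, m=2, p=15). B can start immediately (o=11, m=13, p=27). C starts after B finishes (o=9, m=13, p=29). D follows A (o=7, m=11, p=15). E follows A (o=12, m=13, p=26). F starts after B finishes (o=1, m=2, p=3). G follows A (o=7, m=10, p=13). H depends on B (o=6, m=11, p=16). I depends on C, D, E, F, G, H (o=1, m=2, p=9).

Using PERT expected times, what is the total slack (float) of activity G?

16 weeks

te_A = (1 + 4·2 + 15)/6 = 24/6 = 4
te_B = (11 + 4·13 + 27)/6 = 90/6 = 15
te_C = (9 + 4·13 + 29)/6 = 90/6 = 15
te_D = (7 + 4·11 + 15)/6 = 66/6 = 11
te_E = (12 + 4·13 + 26)/6 = 90/6 = 15
te_F = (1 + 4·2 + 3)/6 = 12/6 = 2
te_G = (7 + 4·10 + 13)/6 = 60/6 = 10
te_H = (6 + 4·11 + 16)/6 = 66/6 = 11
te_I = (1 + 4·2 + 9)/6 = 18/6 = 3

Forward pass:
ES_A = 0; EF_A = 4
ES_B = 0; EF_B = 15
ES_C = 15; EF_C = 15+15 = 30
ES_D = 4; EF_D = 4+11 = 15
ES_E = 4; EF_E = 4+15 = 19
ES_F = 15; EF_F = 15+2 = 17
ES_G = 4; EF_G = 4+10 = 14
ES_H = 15; EF_H = 15+11 = 26
ES_I = max(EF_C=30, EF_D=15, EF_E=19, EF_F=17, EF_G=14, EF_H=26) = 30; EF_I = 30+3 = 33
Expected project duration μ = 33 weeks. Critical path: B → C → I.

Backward pass:
LF_I = 33; LS_I = 33−3 = 30
LF_H = LS_I = 30; LS_H = 30−11 = 19
LF_G = LS_I = 30; LS_G = 30−10 = 20
LF_F = LS_I = 30; LS_F = 30−2 = 28
LF_E = LS_I = 30; LS_E = 30−15 = 15
LF_D = LS_I = 30; LS_D = 30−11 = 19
LF_C = LS_I = 30; LS_C = 30−15 = 15
LF_B = min(LS_C=15, LS_F=28, LS_H=19) = 15; LS_B = 15−15 = 0
LF_A = min(LS_D=19, LS_E=15, LS_G=20) = 15; LS_A = 15−4 = 11
Slack_G = LS_G − ES_G = 20 − 4 = 16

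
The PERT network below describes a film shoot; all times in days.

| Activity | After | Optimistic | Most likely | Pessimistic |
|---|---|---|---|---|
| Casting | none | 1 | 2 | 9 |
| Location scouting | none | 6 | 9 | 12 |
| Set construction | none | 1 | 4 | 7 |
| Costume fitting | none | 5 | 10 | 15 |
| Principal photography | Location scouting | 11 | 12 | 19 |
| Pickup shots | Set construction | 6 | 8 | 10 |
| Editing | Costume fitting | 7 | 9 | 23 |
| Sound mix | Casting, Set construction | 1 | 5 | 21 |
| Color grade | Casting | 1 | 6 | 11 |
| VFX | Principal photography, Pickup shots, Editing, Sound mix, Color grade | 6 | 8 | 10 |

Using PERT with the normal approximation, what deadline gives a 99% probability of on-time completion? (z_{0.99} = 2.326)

34.2 days

te_Casting = (1 + 4·2 + 9)/6 = 18/6 = 3; σ²_Casting = ((9−1)/6)² = 1.778
te_Location scouting = (6 + 4·9 + 12)/6 = 54/6 = 9; σ²_Location scouting = ((12−6)/6)² = 1.000
te_Set construction = (1 + 4·4 + 7)/6 = 24/6 = 4; σ²_Set construction = ((7−1)/6)² = 1.000
te_Costume fitting = (5 + 4·10 + 15)/6 = 60/6 = 10; σ²_Costume fitting = ((15−5)/6)² = 2.778
te_Principal photography = (11 + 4·12 + 19)/6 = 78/6 = 13; σ²_Principal photography = ((19−11)/6)² = 1.778
te_Pickup shots = (6 + 4·8 + 10)/6 = 48/6 = 8; σ²_Pickup shots = ((10−6)/6)² = 0.444
te_Editing = (7 + 4·9 + 23)/6 = 66/6 = 11; σ²_Editing = ((23−7)/6)² = 7.111
te_Sound mix = (1 + 4·5 + 21)/6 = 42/6 = 7; σ²_Sound mix = ((21−1)/6)² = 11.111
te_Color grade = (1 + 4·6 + 11)/6 = 36/6 = 6; σ²_Color grade = ((11−1)/6)² = 2.778
te_VFX = (6 + 4·8 + 10)/6 = 48/6 = 8; σ²_VFX = ((10−6)/6)² = 0.444

Forward pass:
ES_Casting = 0; EF_Casting = 3
ES_Location scouting = 0; EF_Location scouting = 9
ES_Set construction = 0; EF_Set construction = 4
ES_Costume fitting = 0; EF_Costume fitting = 10
ES_Principal photography = 9; EF_Principal photography = 9+13 = 22
ES_Pickup shots = 4; EF_Pickup shots = 4+8 = 12
ES_Editing = 10; EF_Editing = 10+11 = 21
ES_Sound mix = max(EF_Casting=3, EF_Set construction=4) = 4; EF_Sound mix = 4+7 = 11
ES_Color grade = 3; EF_Color grade = 3+6 = 9
ES_VFX = max(EF_Principal photography=22, EF_Pickup shots=12, EF_Editing=21, EF_Sound mix=11, EF_Color grade=9) = 22; EF_VFX = 22+8 = 30
Expected project duration μ = 30 days. Critical path: Location scouting → Principal photography → VFX.

Variance along critical path = 1.000 + 1.778 + 0.444 = 3.222; σ = 1.795 days.
D = μ + z·σ = 30 + 2.326·1.795 = 34.2 days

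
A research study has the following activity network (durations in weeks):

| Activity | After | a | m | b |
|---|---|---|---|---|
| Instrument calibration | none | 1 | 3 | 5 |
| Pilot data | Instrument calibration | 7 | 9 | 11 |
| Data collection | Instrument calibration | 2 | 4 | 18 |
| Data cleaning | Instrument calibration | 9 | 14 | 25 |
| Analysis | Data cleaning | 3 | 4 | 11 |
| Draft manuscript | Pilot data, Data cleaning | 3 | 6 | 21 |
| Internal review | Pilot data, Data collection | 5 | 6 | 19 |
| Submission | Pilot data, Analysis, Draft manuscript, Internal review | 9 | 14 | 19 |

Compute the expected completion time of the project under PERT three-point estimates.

te_Instrument calibration = (1 + 4·3 + 5)/6 = 18/6 = 3
te_Pilot data = (7 + 4·9 + 11)/6 = 54/6 = 9
te_Data collection = (2 + 4·4 + 18)/6 = 36/6 = 6
te_Data cleaning = (9 + 4·14 + 25)/6 = 90/6 = 15
te_Analysis = (3 + 4·4 + 11)/6 = 30/6 = 5
te_Draft manuscript = (3 + 4·6 + 21)/6 = 48/6 = 8
te_Internal review = (5 + 4·6 + 19)/6 = 48/6 = 8
te_Submission = (9 + 4·14 + 19)/6 = 84/6 = 14

Forward pass:
ES_Instrument calibration = 0; EF_Instrument calibration = 3
ES_Pilot data = 3; EF_Pilot data = 3+9 = 12
ES_Data collection = 3; EF_Data collection = 3+6 = 9
ES_Data cleaning = 3; EF_Data cleaning = 3+15 = 18
ES_Analysis = 18; EF_Analysis = 18+5 = 23
ES_Draft manuscript = max(EF_Pilot data=12, EF_Data cleaning=18) = 18; EF_Draft manuscript = 18+8 = 26
ES_Internal review = max(EF_Pilot data=12, EF_Data collection=9) = 12; EF_Internal review = 12+8 = 20
ES_Submission = max(EF_Pilot data=12, EF_Analysis=23, EF_Draft manuscript=26, EF_Internal review=20) = 26; EF_Submission = 26+14 = 40
Expected project duration μ = 40 weeks. Critical path: Instrument calibration → Data cleaning → Draft manuscript → Submission.

40 weeks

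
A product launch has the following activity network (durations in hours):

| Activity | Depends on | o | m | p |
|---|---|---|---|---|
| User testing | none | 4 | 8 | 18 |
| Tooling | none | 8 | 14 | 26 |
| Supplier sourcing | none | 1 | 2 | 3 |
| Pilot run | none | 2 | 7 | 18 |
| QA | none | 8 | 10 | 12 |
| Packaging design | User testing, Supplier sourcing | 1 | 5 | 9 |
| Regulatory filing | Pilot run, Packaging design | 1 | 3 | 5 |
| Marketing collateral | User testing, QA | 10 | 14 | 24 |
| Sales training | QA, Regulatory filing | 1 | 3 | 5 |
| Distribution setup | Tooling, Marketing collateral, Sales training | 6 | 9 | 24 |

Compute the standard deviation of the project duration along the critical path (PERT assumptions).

te_User testing = (4 + 4·8 + 18)/6 = 54/6 = 9; σ²_User testing = ((18−4)/6)² = 5.444
te_Tooling = (8 + 4·14 + 26)/6 = 90/6 = 15; σ²_Tooling = ((26−8)/6)² = 9.000
te_Supplier sourcing = (1 + 4·2 + 3)/6 = 12/6 = 2; σ²_Supplier sourcing = ((3−1)/6)² = 0.111
te_Pilot run = (2 + 4·7 + 18)/6 = 48/6 = 8; σ²_Pilot run = ((18−2)/6)² = 7.111
te_QA = (8 + 4·10 + 12)/6 = 60/6 = 10; σ²_QA = ((12−8)/6)² = 0.444
te_Packaging design = (1 + 4·5 + 9)/6 = 30/6 = 5; σ²_Packaging design = ((9−1)/6)² = 1.778
te_Regulatory filing = (1 + 4·3 + 5)/6 = 18/6 = 3; σ²_Regulatory filing = ((5−1)/6)² = 0.444
te_Marketing collateral = (10 + 4·14 + 24)/6 = 90/6 = 15; σ²_Marketing collateral = ((24−10)/6)² = 5.444
te_Sales training = (1 + 4·3 + 5)/6 = 18/6 = 3; σ²_Sales training = ((5−1)/6)² = 0.444
te_Distribution setup = (6 + 4·9 + 24)/6 = 66/6 = 11; σ²_Distribution setup = ((24−6)/6)² = 9.000

Forward pass:
ES_User testing = 0; EF_User testing = 9
ES_Tooling = 0; EF_Tooling = 15
ES_Supplier sourcing = 0; EF_Supplier sourcing = 2
ES_Pilot run = 0; EF_Pilot run = 8
ES_QA = 0; EF_QA = 10
ES_Packaging design = max(EF_User testing=9, EF_Supplier sourcing=2) = 9; EF_Packaging design = 9+5 = 14
ES_Regulatory filing = max(EF_Pilot run=8, EF_Packaging design=14) = 14; EF_Regulatory filing = 14+3 = 17
ES_Marketing collateral = max(EF_User testing=9, EF_QA=10) = 10; EF_Marketing collateral = 10+15 = 25
ES_Sales training = max(EF_QA=10, EF_Regulatory filing=17) = 17; EF_Sales training = 17+3 = 20
ES_Distribution setup = max(EF_Tooling=15, EF_Marketing collateral=25, EF_Sales training=20) = 25; EF_Distribution setup = 25+11 = 36
Expected project duration μ = 36 hours. Critical path: QA → Marketing collateral → Distribution setup.

Variance along critical path = 0.444 + 5.444 + 9.000 = 14.889
σ = √14.889 = 3.859 hours

3.86 hours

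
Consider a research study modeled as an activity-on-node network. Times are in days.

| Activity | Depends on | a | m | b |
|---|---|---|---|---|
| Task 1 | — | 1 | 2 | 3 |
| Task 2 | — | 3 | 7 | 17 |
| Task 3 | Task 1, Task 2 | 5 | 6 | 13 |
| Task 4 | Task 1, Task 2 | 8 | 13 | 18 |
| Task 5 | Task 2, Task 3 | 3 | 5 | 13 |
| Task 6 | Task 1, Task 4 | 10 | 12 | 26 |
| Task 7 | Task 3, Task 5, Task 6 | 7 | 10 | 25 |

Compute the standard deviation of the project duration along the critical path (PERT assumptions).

4.93 days

te_Task 1 = (1 + 4·2 + 3)/6 = 12/6 = 2; σ²_Task 1 = ((3−1)/6)² = 0.111
te_Task 2 = (3 + 4·7 + 17)/6 = 48/6 = 8; σ²_Task 2 = ((17−3)/6)² = 5.444
te_Task 3 = (5 + 4·6 + 13)/6 = 42/6 = 7; σ²_Task 3 = ((13−5)/6)² = 1.778
te_Task 4 = (8 + 4·13 + 18)/6 = 78/6 = 13; σ²_Task 4 = ((18−8)/6)² = 2.778
te_Task 5 = (3 + 4·5 + 13)/6 = 36/6 = 6; σ²_Task 5 = ((13−3)/6)² = 2.778
te_Task 6 = (10 + 4·12 + 26)/6 = 84/6 = 14; σ²_Task 6 = ((26−10)/6)² = 7.111
te_Task 7 = (7 + 4·10 + 25)/6 = 72/6 = 12; σ²_Task 7 = ((25−7)/6)² = 9.000

Forward pass:
ES_Task 1 = 0; EF_Task 1 = 2
ES_Task 2 = 0; EF_Task 2 = 8
ES_Task 3 = max(EF_Task 1=2, EF_Task 2=8) = 8; EF_Task 3 = 8+7 = 15
ES_Task 4 = max(EF_Task 1=2, EF_Task 2=8) = 8; EF_Task 4 = 8+13 = 21
ES_Task 5 = max(EF_Task 2=8, EF_Task 3=15) = 15; EF_Task 5 = 15+6 = 21
ES_Task 6 = max(EF_Task 1=2, EF_Task 4=21) = 21; EF_Task 6 = 21+14 = 35
ES_Task 7 = max(EF_Task 3=15, EF_Task 5=21, EF_Task 6=35) = 35; EF_Task 7 = 35+12 = 47
Expected project duration μ = 47 days. Critical path: Task 2 → Task 4 → Task 6 → Task 7.

Variance along critical path = 5.444 + 2.778 + 7.111 + 9.000 = 24.333
σ = √24.333 = 4.933 days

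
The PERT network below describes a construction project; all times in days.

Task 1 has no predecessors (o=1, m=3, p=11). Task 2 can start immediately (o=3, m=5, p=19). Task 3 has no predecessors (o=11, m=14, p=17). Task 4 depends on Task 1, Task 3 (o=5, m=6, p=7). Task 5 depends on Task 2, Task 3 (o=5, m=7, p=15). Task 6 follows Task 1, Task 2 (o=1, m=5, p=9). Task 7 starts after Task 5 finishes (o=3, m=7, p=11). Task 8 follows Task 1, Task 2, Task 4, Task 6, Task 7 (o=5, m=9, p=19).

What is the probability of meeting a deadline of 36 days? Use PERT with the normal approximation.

0.183

te_Task 1 = (1 + 4·3 + 11)/6 = 24/6 = 4; σ²_Task 1 = ((11−1)/6)² = 2.778
te_Task 2 = (3 + 4·5 + 19)/6 = 42/6 = 7; σ²_Task 2 = ((19−3)/6)² = 7.111
te_Task 3 = (11 + 4·14 + 17)/6 = 84/6 = 14; σ²_Task 3 = ((17−11)/6)² = 1.000
te_Task 4 = (5 + 4·6 + 7)/6 = 36/6 = 6; σ²_Task 4 = ((7−5)/6)² = 0.111
te_Task 5 = (5 + 4·7 + 15)/6 = 48/6 = 8; σ²_Task 5 = ((15−5)/6)² = 2.778
te_Task 6 = (1 + 4·5 + 9)/6 = 30/6 = 5; σ²_Task 6 = ((9−1)/6)² = 1.778
te_Task 7 = (3 + 4·7 + 11)/6 = 42/6 = 7; σ²_Task 7 = ((11−3)/6)² = 1.778
te_Task 8 = (5 + 4·9 + 19)/6 = 60/6 = 10; σ²_Task 8 = ((19−5)/6)² = 5.444

Forward pass:
ES_Task 1 = 0; EF_Task 1 = 4
ES_Task 2 = 0; EF_Task 2 = 7
ES_Task 3 = 0; EF_Task 3 = 14
ES_Task 4 = max(EF_Task 1=4, EF_Task 3=14) = 14; EF_Task 4 = 14+6 = 20
ES_Task 5 = max(EF_Task 2=7, EF_Task 3=14) = 14; EF_Task 5 = 14+8 = 22
ES_Task 6 = max(EF_Task 1=4, EF_Task 2=7) = 7; EF_Task 6 = 7+5 = 12
ES_Task 7 = 22; EF_Task 7 = 22+7 = 29
ES_Task 8 = max(EF_Task 1=4, EF_Task 2=7, EF_Task 4=20, EF_Task 6=12, EF_Task 7=29) = 29; EF_Task 8 = 29+10 = 39
Expected project duration μ = 39 days. Critical path: Task 3 → Task 5 → Task 7 → Task 8.

Variance along critical path = 1.000 + 2.778 + 1.778 + 5.444 = 11.000; σ = √11.000 = 3.317 days.
Z = (36 − 39) / 3.317 = -0.905
P(T ≤ 36) = Φ(-0.905) ≈ 0.183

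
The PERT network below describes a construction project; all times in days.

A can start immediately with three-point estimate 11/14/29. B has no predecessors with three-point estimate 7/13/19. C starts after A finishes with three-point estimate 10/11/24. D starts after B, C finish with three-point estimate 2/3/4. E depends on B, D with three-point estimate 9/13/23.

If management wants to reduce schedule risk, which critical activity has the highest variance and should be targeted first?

te_A = (11 + 4·14 + 29)/6 = 96/6 = 16; σ²_A = ((29−11)/6)² = 9.000
te_B = (7 + 4·13 + 19)/6 = 78/6 = 13; σ²_B = ((19−7)/6)² = 4.000
te_C = (10 + 4·11 + 24)/6 = 78/6 = 13; σ²_C = ((24−10)/6)² = 5.444
te_D = (2 + 4·3 + 4)/6 = 18/6 = 3; σ²_D = ((4−2)/6)² = 0.111
te_E = (9 + 4·13 + 23)/6 = 84/6 = 14; σ²_E = ((23−9)/6)² = 5.444

Forward pass:
ES_A = 0; EF_A = 16
ES_B = 0; EF_B = 13
ES_C = 16; EF_C = 16+13 = 29
ES_D = max(EF_B=13, EF_C=29) = 29; EF_D = 29+3 = 32
ES_E = max(EF_B=13, EF_D=32) = 32; EF_E = 32+14 = 46
Expected project duration μ = 46 days. Critical path: A → C → D → E.

Variances on critical path: σ²_A=9.000, σ²_C=5.444, σ²_D=0.111, σ²_E=5.444.
Largest is σ²_A = 9.000.

A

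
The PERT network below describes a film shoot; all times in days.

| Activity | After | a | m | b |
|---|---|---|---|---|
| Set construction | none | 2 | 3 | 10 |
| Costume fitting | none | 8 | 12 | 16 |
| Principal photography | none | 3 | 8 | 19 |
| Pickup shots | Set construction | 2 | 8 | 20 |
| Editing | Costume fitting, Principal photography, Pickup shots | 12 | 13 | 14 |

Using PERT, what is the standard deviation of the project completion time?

te_Set construction = (2 + 4·3 + 10)/6 = 24/6 = 4; σ²_Set construction = ((10−2)/6)² = 1.778
te_Costume fitting = (8 + 4·12 + 16)/6 = 72/6 = 12; σ²_Costume fitting = ((16−8)/6)² = 1.778
te_Principal photography = (3 + 4·8 + 19)/6 = 54/6 = 9; σ²_Principal photography = ((19−3)/6)² = 7.111
te_Pickup shots = (2 + 4·8 + 20)/6 = 54/6 = 9; σ²_Pickup shots = ((20−2)/6)² = 9.000
te_Editing = (12 + 4·13 + 14)/6 = 78/6 = 13; σ²_Editing = ((14−12)/6)² = 0.111

Forward pass:
ES_Set construction = 0; EF_Set construction = 4
ES_Costume fitting = 0; EF_Costume fitting = 12
ES_Principal photography = 0; EF_Principal photography = 9
ES_Pickup shots = 4; EF_Pickup shots = 4+9 = 13
ES_Editing = max(EF_Costume fitting=12, EF_Principal photography=9, EF_Pickup shots=13) = 13; EF_Editing = 13+13 = 26
Expected project duration μ = 26 days. Critical path: Set construction → Pickup shots → Editing.

Variance along critical path = 1.778 + 9.000 + 0.111 = 10.889
σ = √10.889 = 3.300 days

3.30 days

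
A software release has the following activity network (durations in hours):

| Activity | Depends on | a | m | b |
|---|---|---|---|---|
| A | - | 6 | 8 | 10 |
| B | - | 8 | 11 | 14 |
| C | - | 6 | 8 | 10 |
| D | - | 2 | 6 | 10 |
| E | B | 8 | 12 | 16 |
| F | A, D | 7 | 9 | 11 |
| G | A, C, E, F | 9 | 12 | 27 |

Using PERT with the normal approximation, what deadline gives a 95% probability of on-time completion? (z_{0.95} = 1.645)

42.6 hours

te_A = (6 + 4·8 + 10)/6 = 48/6 = 8; σ²_A = ((10−6)/6)² = 0.444
te_B = (8 + 4·11 + 14)/6 = 66/6 = 11; σ²_B = ((14−8)/6)² = 1.000
te_C = (6 + 4·8 + 10)/6 = 48/6 = 8; σ²_C = ((10−6)/6)² = 0.444
te_D = (2 + 4·6 + 10)/6 = 36/6 = 6; σ²_D = ((10−2)/6)² = 1.778
te_E = (8 + 4·12 + 16)/6 = 72/6 = 12; σ²_E = ((16−8)/6)² = 1.778
te_F = (7 + 4·9 + 11)/6 = 54/6 = 9; σ²_F = ((11−7)/6)² = 0.444
te_G = (9 + 4·12 + 27)/6 = 84/6 = 14; σ²_G = ((27−9)/6)² = 9.000

Forward pass:
ES_A = 0; EF_A = 8
ES_B = 0; EF_B = 11
ES_C = 0; EF_C = 8
ES_D = 0; EF_D = 6
ES_E = 11; EF_E = 11+12 = 23
ES_F = max(EF_A=8, EF_D=6) = 8; EF_F = 8+9 = 17
ES_G = max(EF_A=8, EF_C=8, EF_E=23, EF_F=17) = 23; EF_G = 23+14 = 37
Expected project duration μ = 37 hours. Critical path: B → E → G.

Variance along critical path = 1.000 + 1.778 + 9.000 = 11.778; σ = 3.432 hours.
D = μ + z·σ = 37 + 1.645·3.432 = 42.6 hours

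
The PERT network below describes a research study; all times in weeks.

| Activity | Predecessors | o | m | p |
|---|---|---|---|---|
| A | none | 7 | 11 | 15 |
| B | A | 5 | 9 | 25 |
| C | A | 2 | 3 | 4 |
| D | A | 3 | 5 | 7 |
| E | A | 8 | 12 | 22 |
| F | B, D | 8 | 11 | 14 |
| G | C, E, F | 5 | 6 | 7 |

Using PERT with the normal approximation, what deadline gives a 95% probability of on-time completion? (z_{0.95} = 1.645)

te_A = (7 + 4·11 + 15)/6 = 66/6 = 11; σ²_A = ((15−7)/6)² = 1.778
te_B = (5 + 4·9 + 25)/6 = 66/6 = 11; σ²_B = ((25−5)/6)² = 11.111
te_C = (2 + 4·3 + 4)/6 = 18/6 = 3; σ²_C = ((4−2)/6)² = 0.111
te_D = (3 + 4·5 + 7)/6 = 30/6 = 5; σ²_D = ((7−3)/6)² = 0.444
te_E = (8 + 4·12 + 22)/6 = 78/6 = 13; σ²_E = ((22−8)/6)² = 5.444
te_F = (8 + 4·11 + 14)/6 = 66/6 = 11; σ²_F = ((14−8)/6)² = 1.000
te_G = (5 + 4·6 + 7)/6 = 36/6 = 6; σ²_G = ((7−5)/6)² = 0.111

Forward pass:
ES_A = 0; EF_A = 11
ES_B = 11; EF_B = 11+11 = 22
ES_C = 11; EF_C = 11+3 = 14
ES_D = 11; EF_D = 11+5 = 16
ES_E = 11; EF_E = 11+13 = 24
ES_F = max(EF_B=22, EF_D=16) = 22; EF_F = 22+11 = 33
ES_G = max(EF_C=14, EF_E=24, EF_F=33) = 33; EF_G = 33+6 = 39
Expected project duration μ = 39 weeks. Critical path: A → B → F → G.

Variance along critical path = 1.778 + 11.111 + 1.000 + 0.111 = 14.000; σ = 3.742 weeks.
D = μ + z·σ = 39 + 1.645·3.742 = 45.2 weeks

45.2 weeks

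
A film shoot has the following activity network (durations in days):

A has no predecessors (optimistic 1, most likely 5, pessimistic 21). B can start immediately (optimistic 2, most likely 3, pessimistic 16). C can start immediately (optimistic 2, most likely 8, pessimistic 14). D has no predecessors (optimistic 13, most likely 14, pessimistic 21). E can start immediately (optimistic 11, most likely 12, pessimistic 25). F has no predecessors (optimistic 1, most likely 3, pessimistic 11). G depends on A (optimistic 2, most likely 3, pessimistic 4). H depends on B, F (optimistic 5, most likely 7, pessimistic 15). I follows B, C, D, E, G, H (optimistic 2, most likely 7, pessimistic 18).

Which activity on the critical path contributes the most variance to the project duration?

I

te_A = (1 + 4·5 + 21)/6 = 42/6 = 7; σ²_A = ((21−1)/6)² = 11.111
te_B = (2 + 4·3 + 16)/6 = 30/6 = 5; σ²_B = ((16−2)/6)² = 5.444
te_C = (2 + 4·8 + 14)/6 = 48/6 = 8; σ²_C = ((14−2)/6)² = 4.000
te_D = (13 + 4·14 + 21)/6 = 90/6 = 15; σ²_D = ((21−13)/6)² = 1.778
te_E = (11 + 4·12 + 25)/6 = 84/6 = 14; σ²_E = ((25−11)/6)² = 5.444
te_F = (1 + 4·3 + 11)/6 = 24/6 = 4; σ²_F = ((11−1)/6)² = 2.778
te_G = (2 + 4·3 + 4)/6 = 18/6 = 3; σ²_G = ((4−2)/6)² = 0.111
te_H = (5 + 4·7 + 15)/6 = 48/6 = 8; σ²_H = ((15−5)/6)² = 2.778
te_I = (2 + 4·7 + 18)/6 = 48/6 = 8; σ²_I = ((18−2)/6)² = 7.111

Forward pass:
ES_A = 0; EF_A = 7
ES_B = 0; EF_B = 5
ES_C = 0; EF_C = 8
ES_D = 0; EF_D = 15
ES_E = 0; EF_E = 14
ES_F = 0; EF_F = 4
ES_G = 7; EF_G = 7+3 = 10
ES_H = max(EF_B=5, EF_F=4) = 5; EF_H = 5+8 = 13
ES_I = max(EF_B=5, EF_C=8, EF_D=15, EF_E=14, EF_G=10, EF_H=13) = 15; EF_I = 15+8 = 23
Expected project duration μ = 23 days. Critical path: D → I.

Variances on critical path: σ²_D=1.778, σ²_I=7.111.
Largest is σ²_I = 7.111.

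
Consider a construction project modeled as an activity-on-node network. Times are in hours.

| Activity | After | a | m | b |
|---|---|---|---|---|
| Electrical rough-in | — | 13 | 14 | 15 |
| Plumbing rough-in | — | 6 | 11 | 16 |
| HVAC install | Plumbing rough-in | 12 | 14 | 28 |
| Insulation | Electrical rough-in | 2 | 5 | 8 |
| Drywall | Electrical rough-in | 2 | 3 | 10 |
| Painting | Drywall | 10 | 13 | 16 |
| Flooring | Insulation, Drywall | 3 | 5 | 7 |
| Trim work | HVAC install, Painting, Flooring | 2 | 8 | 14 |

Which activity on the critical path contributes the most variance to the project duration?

Trim work

te_Electrical rough-in = (13 + 4·14 + 15)/6 = 84/6 = 14; σ²_Electrical rough-in = ((15−13)/6)² = 0.111
te_Plumbing rough-in = (6 + 4·11 + 16)/6 = 66/6 = 11; σ²_Plumbing rough-in = ((16−6)/6)² = 2.778
te_HVAC install = (12 + 4·14 + 28)/6 = 96/6 = 16; σ²_HVAC install = ((28−12)/6)² = 7.111
te_Insulation = (2 + 4·5 + 8)/6 = 30/6 = 5; σ²_Insulation = ((8−2)/6)² = 1.000
te_Drywall = (2 + 4·3 + 10)/6 = 24/6 = 4; σ²_Drywall = ((10−2)/6)² = 1.778
te_Painting = (10 + 4·13 + 16)/6 = 78/6 = 13; σ²_Painting = ((16−10)/6)² = 1.000
te_Flooring = (3 + 4·5 + 7)/6 = 30/6 = 5; σ²_Flooring = ((7−3)/6)² = 0.444
te_Trim work = (2 + 4·8 + 14)/6 = 48/6 = 8; σ²_Trim work = ((14−2)/6)² = 4.000

Forward pass:
ES_Electrical rough-in = 0; EF_Electrical rough-in = 14
ES_Plumbing rough-in = 0; EF_Plumbing rough-in = 11
ES_HVAC install = 11; EF_HVAC install = 11+16 = 27
ES_Insulation = 14; EF_Insulation = 14+5 = 19
ES_Drywall = 14; EF_Drywall = 14+4 = 18
ES_Painting = 18; EF_Painting = 18+13 = 31
ES_Flooring = max(EF_Insulation=19, EF_Drywall=18) = 19; EF_Flooring = 19+5 = 24
ES_Trim work = max(EF_HVAC install=27, EF_Painting=31, EF_Flooring=24) = 31; EF_Trim work = 31+8 = 39
Expected project duration μ = 39 hours. Critical path: Electrical rough-in → Drywall → Painting → Trim work.

Variances on critical path: σ²_Electrical rough-in=0.111, σ²_Drywall=1.778, σ²_Painting=1.000, σ²_Trim work=4.000.
Largest is σ²_Trim work = 4.000.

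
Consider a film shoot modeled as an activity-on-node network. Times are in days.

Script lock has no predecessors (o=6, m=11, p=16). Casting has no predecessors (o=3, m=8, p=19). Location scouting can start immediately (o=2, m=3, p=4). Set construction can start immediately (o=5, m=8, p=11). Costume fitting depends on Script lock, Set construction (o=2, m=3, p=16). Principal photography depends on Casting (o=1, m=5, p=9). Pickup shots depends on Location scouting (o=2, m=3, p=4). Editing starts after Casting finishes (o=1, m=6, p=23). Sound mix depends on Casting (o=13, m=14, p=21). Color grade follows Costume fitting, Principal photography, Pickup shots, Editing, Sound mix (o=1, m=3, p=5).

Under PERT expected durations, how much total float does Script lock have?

te_Script lock = (6 + 4·11 + 16)/6 = 66/6 = 11
te_Casting = (3 + 4·8 + 19)/6 = 54/6 = 9
te_Location scouting = (2 + 4·3 + 4)/6 = 18/6 = 3
te_Set construction = (5 + 4·8 + 11)/6 = 48/6 = 8
te_Costume fitting = (2 + 4·3 + 16)/6 = 30/6 = 5
te_Principal photography = (1 + 4·5 + 9)/6 = 30/6 = 5
te_Pickup shots = (2 + 4·3 + 4)/6 = 18/6 = 3
te_Editing = (1 + 4·6 + 23)/6 = 48/6 = 8
te_Sound mix = (13 + 4·14 + 21)/6 = 90/6 = 15
te_Color grade = (1 + 4·3 + 5)/6 = 18/6 = 3

Forward pass:
ES_Script lock = 0; EF_Script lock = 11
ES_Casting = 0; EF_Casting = 9
ES_Location scouting = 0; EF_Location scouting = 3
ES_Set construction = 0; EF_Set construction = 8
ES_Costume fitting = max(EF_Script lock=11, EF_Set construction=8) = 11; EF_Costume fitting = 11+5 = 16
ES_Principal photography = 9; EF_Principal photography = 9+5 = 14
ES_Pickup shots = 3; EF_Pickup shots = 3+3 = 6
ES_Editing = 9; EF_Editing = 9+8 = 17
ES_Sound mix = 9; EF_Sound mix = 9+15 = 24
ES_Color grade = max(EF_Costume fitting=16, EF_Principal photography=14, EF_Pickup shots=6, EF_Editing=17, EF_Sound mix=24) = 24; EF_Color grade = 24+3 = 27
Expected project duration μ = 27 days. Critical path: Casting → Sound mix → Color grade.

Backward pass:
LF_Color grade = 27; LS_Color grade = 27−3 = 24
LF_Sound mix = LS_Color grade = 24; LS_Sound mix = 24−15 = 9
LF_Editing = LS_Color grade = 24; LS_Editing = 24−8 = 16
LF_Pickup shots = LS_Color grade = 24; LS_Pickup shots = 24−3 = 21
LF_Principal photography = LS_Color grade = 24; LS_Principal photography = 24−5 = 19
LF_Costume fitting = LS_Color grade = 24; LS_Costume fitting = 24−5 = 19
LF_Set construction = LS_Costume fitting = 19; LS_Set construction = 19−8 = 11
LF_Location scouting = LS_Pickup shots = 21; LS_Location scouting = 21−3 = 18
LF_Casting = min(LS_Principal photography=19, LS_Editing=16, LS_Sound mix=9) = 9; LS_Casting = 9−9 = 0
LF_Script lock = LS_Costume fitting = 19; LS_Script lock = 19−11 = 8
Slack_Script lock = LS_Script lock − ES_Script lock = 8 − 0 = 8

8 days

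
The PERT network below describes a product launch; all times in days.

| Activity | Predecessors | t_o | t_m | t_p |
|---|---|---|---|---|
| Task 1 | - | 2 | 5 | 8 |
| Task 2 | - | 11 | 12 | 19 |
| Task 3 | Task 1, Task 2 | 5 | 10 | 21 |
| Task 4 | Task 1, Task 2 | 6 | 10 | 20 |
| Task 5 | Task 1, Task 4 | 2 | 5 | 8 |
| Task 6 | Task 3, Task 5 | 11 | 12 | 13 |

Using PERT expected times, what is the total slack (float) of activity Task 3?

5 days

te_Task 1 = (2 + 4·5 + 8)/6 = 30/6 = 5
te_Task 2 = (11 + 4·12 + 19)/6 = 78/6 = 13
te_Task 3 = (5 + 4·10 + 21)/6 = 66/6 = 11
te_Task 4 = (6 + 4·10 + 20)/6 = 66/6 = 11
te_Task 5 = (2 + 4·5 + 8)/6 = 30/6 = 5
te_Task 6 = (11 + 4·12 + 13)/6 = 72/6 = 12

Forward pass:
ES_Task 1 = 0; EF_Task 1 = 5
ES_Task 2 = 0; EF_Task 2 = 13
ES_Task 3 = max(EF_Task 1=5, EF_Task 2=13) = 13; EF_Task 3 = 13+11 = 24
ES_Task 4 = max(EF_Task 1=5, EF_Task 2=13) = 13; EF_Task 4 = 13+11 = 24
ES_Task 5 = max(EF_Task 1=5, EF_Task 4=24) = 24; EF_Task 5 = 24+5 = 29
ES_Task 6 = max(EF_Task 3=24, EF_Task 5=29) = 29; EF_Task 6 = 29+12 = 41
Expected project duration μ = 41 days. Critical path: Task 2 → Task 4 → Task 5 → Task 6.

Backward pass:
LF_Task 6 = 41; LS_Task 6 = 41−12 = 29
LF_Task 5 = LS_Task 6 = 29; LS_Task 5 = 29−5 = 24
LF_Task 4 = LS_Task 5 = 24; LS_Task 4 = 24−11 = 13
LF_Task 3 = LS_Task 6 = 29; LS_Task 3 = 29−11 = 18
LF_Task 2 = min(LS_Task 3=18, LS_Task 4=13) = 13; LS_Task 2 = 13−13 = 0
LF_Task 1 = min(LS_Task 3=18, LS_Task 4=13, LS_Task 5=24) = 13; LS_Task 1 = 13−5 = 8
Slack_Task 3 = LS_Task 3 − ES_Task 3 = 18 − 13 = 5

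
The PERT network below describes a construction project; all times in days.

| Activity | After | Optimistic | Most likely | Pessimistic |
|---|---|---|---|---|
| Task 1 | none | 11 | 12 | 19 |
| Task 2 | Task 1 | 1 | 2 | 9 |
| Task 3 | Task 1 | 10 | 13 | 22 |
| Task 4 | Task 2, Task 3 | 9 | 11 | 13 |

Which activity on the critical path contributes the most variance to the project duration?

Task 3

te_Task 1 = (11 + 4·12 + 19)/6 = 78/6 = 13; σ²_Task 1 = ((19−11)/6)² = 1.778
te_Task 2 = (1 + 4·2 + 9)/6 = 18/6 = 3; σ²_Task 2 = ((9−1)/6)² = 1.778
te_Task 3 = (10 + 4·13 + 22)/6 = 84/6 = 14; σ²_Task 3 = ((22−10)/6)² = 4.000
te_Task 4 = (9 + 4·11 + 13)/6 = 66/6 = 11; σ²_Task 4 = ((13−9)/6)² = 0.444

Forward pass:
ES_Task 1 = 0; EF_Task 1 = 13
ES_Task 2 = 13; EF_Task 2 = 13+3 = 16
ES_Task 3 = 13; EF_Task 3 = 13+14 = 27
ES_Task 4 = max(EF_Task 2=16, EF_Task 3=27) = 27; EF_Task 4 = 27+11 = 38
Expected project duration μ = 38 days. Critical path: Task 1 → Task 3 → Task 4.

Variances on critical path: σ²_Task 1=1.778, σ²_Task 3=4.000, σ²_Task 4=0.444.
Largest is σ²_Task 3 = 4.000.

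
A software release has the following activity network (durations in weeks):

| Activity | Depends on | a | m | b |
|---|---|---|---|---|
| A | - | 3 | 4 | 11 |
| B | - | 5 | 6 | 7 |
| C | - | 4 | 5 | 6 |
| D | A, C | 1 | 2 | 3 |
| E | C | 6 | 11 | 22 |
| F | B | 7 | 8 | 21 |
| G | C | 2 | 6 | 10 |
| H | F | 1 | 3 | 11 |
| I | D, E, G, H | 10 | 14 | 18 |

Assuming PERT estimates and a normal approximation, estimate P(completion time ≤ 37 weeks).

te_A = (3 + 4·4 + 11)/6 = 30/6 = 5; σ²_A = ((11−3)/6)² = 1.778
te_B = (5 + 4·6 + 7)/6 = 36/6 = 6; σ²_B = ((7−5)/6)² = 0.111
te_C = (4 + 4·5 + 6)/6 = 30/6 = 5; σ²_C = ((6−4)/6)² = 0.111
te_D = (1 + 4·2 + 3)/6 = 12/6 = 2; σ²_D = ((3−1)/6)² = 0.111
te_E = (6 + 4·11 + 22)/6 = 72/6 = 12; σ²_E = ((22−6)/6)² = 7.111
te_F = (7 + 4·8 + 21)/6 = 60/6 = 10; σ²_F = ((21−7)/6)² = 5.444
te_G = (2 + 4·6 + 10)/6 = 36/6 = 6; σ²_G = ((10−2)/6)² = 1.778
te_H = (1 + 4·3 + 11)/6 = 24/6 = 4; σ²_H = ((11−1)/6)² = 2.778
te_I = (10 + 4·14 + 18)/6 = 84/6 = 14; σ²_I = ((18−10)/6)² = 1.778

Forward pass:
ES_A = 0; EF_A = 5
ES_B = 0; EF_B = 6
ES_C = 0; EF_C = 5
ES_D = max(EF_A=5, EF_C=5) = 5; EF_D = 5+2 = 7
ES_E = 5; EF_E = 5+12 = 17
ES_F = 6; EF_F = 6+10 = 16
ES_G = 5; EF_G = 5+6 = 11
ES_H = 16; EF_H = 16+4 = 20
ES_I = max(EF_D=7, EF_E=17, EF_G=11, EF_H=20) = 20; EF_I = 20+14 = 34
Expected project duration μ = 34 weeks. Critical path: B → F → H → I.

Variance along critical path = 0.111 + 5.444 + 2.778 + 1.778 = 10.111; σ = √10.111 = 3.180 weeks.
Z = (37 − 34) / 3.180 = 0.943
P(T ≤ 37) = Φ(0.943) ≈ 0.827

0.827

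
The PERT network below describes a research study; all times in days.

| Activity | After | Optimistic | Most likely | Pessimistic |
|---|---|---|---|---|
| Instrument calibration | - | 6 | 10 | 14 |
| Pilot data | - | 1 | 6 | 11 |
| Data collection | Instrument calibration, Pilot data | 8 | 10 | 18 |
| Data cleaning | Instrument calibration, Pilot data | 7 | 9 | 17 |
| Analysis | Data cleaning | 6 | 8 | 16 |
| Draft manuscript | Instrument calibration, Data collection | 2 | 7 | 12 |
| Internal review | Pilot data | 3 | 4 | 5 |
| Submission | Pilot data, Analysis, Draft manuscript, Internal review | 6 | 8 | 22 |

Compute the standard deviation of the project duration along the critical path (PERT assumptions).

te_Instrument calibration = (6 + 4·10 + 14)/6 = 60/6 = 10; σ²_Instrument calibration = ((14−6)/6)² = 1.778
te_Pilot data = (1 + 4·6 + 11)/6 = 36/6 = 6; σ²_Pilot data = ((11−1)/6)² = 2.778
te_Data collection = (8 + 4·10 + 18)/6 = 66/6 = 11; σ²_Data collection = ((18−8)/6)² = 2.778
te_Data cleaning = (7 + 4·9 + 17)/6 = 60/6 = 10; σ²_Data cleaning = ((17−7)/6)² = 2.778
te_Analysis = (6 + 4·8 + 16)/6 = 54/6 = 9; σ²_Analysis = ((16−6)/6)² = 2.778
te_Draft manuscript = (2 + 4·7 + 12)/6 = 42/6 = 7; σ²_Draft manuscript = ((12−2)/6)² = 2.778
te_Internal review = (3 + 4·4 + 5)/6 = 24/6 = 4; σ²_Internal review = ((5−3)/6)² = 0.111
te_Submission = (6 + 4·8 + 22)/6 = 60/6 = 10; σ²_Submission = ((22−6)/6)² = 7.111

Forward pass:
ES_Instrument calibration = 0; EF_Instrument calibration = 10
ES_Pilot data = 0; EF_Pilot data = 6
ES_Data collection = max(EF_Instrument calibration=10, EF_Pilot data=6) = 10; EF_Data collection = 10+11 = 21
ES_Data cleaning = max(EF_Instrument calibration=10, EF_Pilot data=6) = 10; EF_Data cleaning = 10+10 = 20
ES_Analysis = 20; EF_Analysis = 20+9 = 29
ES_Draft manuscript = max(EF_Instrument calibration=10, EF_Data collection=21) = 21; EF_Draft manuscript = 21+7 = 28
ES_Internal review = 6; EF_Internal review = 6+4 = 10
ES_Submission = max(EF_Pilot data=6, EF_Analysis=29, EF_Draft manuscript=28, EF_Internal review=10) = 29; EF_Submission = 29+10 = 39
Expected project duration μ = 39 days. Critical path: Instrument calibration → Data cleaning → Analysis → Submission.

Variance along critical path = 1.778 + 2.778 + 2.778 + 7.111 = 14.444
σ = √14.444 = 3.801 days

3.80 days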